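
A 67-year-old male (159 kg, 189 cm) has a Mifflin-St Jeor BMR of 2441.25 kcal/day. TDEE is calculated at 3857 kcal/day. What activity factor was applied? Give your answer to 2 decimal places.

Activity factor = TEE ÷ BMR = 3857 ÷ 2441.25 = 1.58.

1.58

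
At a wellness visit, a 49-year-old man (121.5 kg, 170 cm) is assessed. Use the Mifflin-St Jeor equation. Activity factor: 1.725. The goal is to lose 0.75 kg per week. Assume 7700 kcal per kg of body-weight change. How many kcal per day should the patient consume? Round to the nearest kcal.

2690 kcal per day

Mifflin-St Jeor (male): BMR = 10(121.5) + 6.25(170) − 5(49) + 5 = 1215 + 1062.5 − 245 + 5 = 2037.5 kcal/day.
TEE = 2037.5 × 1.725 = 3514.6875 kcal/day.
Required daily deficit = 0.75 × 7700 ÷ 7 = 825 kcal/day.
Target intake = 3514.6875 − 825 = 2689.6875 kcal/day.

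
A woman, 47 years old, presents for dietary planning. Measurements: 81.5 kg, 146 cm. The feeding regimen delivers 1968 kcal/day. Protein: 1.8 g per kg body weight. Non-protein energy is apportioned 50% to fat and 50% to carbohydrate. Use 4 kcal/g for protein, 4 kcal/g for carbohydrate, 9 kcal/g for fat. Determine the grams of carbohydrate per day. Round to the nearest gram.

173 g/day

Protein = 1.8 × 81.5 = 146.7 g → 146.7 × 4 = 586.8 kcal.
Non-protein calories = 1968 − 586.8 = 1381.2 kcal.
Fat: 50% × 1381.2 = 690.6 kcal; carbohydrate: 690.6 kcal.
Carbohydrate: 690.6 kcal ÷ 4 kcal/g = 172.65 g.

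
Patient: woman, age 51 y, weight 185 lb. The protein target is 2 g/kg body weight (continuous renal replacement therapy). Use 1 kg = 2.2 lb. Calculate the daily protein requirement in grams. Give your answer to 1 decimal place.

168.2 g/day

Weight in kg = 185 ÷ 2.2 = 84.0909 kg.
Protein = 2 g/kg × 84.0909 kg = 168.1818 g/day.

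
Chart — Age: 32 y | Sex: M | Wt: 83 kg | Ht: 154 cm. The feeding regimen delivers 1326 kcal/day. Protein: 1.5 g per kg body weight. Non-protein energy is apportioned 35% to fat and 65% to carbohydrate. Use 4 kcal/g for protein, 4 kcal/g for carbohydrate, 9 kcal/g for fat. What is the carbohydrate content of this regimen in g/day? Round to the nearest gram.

135 g/day

Protein = 1.5 × 83 = 124.5 g → 124.5 × 4 = 498 kcal.
Non-protein calories = 1326 − 498 = 828 kcal.
Fat: 35% × 828 = 289.8 kcal; carbohydrate: 538.2 kcal.
Carbohydrate: 538.2 kcal ÷ 4 kcal/g = 134.55 g.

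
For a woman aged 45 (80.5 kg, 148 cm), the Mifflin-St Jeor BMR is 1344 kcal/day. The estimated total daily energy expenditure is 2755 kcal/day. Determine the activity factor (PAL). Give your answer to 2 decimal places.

2.05

Activity factor = TEE ÷ BMR = 2755 ÷ 1344 = 2.05.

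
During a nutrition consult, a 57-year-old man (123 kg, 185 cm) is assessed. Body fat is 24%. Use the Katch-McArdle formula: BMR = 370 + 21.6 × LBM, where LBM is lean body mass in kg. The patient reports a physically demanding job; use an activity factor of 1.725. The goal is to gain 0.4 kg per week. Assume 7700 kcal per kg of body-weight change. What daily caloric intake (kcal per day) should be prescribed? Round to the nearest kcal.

LBM = 123 × (1 − 0.24) = 93.48 kg. Katch-McArdle: BMR = 370 + 21.6 × 93.48 = 2389.168 kcal/day.
TEE = 2389.168 × 1.725 = 4121.3148 kcal/day.
Required daily surplus = 0.4 × 7700 ÷ 7 = 440 kcal/day.
Target intake = 4121.3148 + 440 = 4561.3148 kcal/day.

4561 kcal per day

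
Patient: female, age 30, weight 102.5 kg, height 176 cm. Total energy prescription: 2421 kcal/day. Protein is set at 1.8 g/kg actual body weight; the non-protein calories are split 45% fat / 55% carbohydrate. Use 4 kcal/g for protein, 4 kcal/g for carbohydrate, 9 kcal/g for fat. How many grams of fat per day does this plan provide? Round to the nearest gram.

84 g/day

Protein = 1.8 × 102.5 = 184.5 g → 184.5 × 4 = 738 kcal.
Non-protein calories = 2421 − 738 = 1683 kcal.
Fat: 45% × 1683 = 757.35 kcal; carbohydrate: 925.65 kcal.
Fat: 757.35 kcal ÷ 9 kcal/g = 84.15 g.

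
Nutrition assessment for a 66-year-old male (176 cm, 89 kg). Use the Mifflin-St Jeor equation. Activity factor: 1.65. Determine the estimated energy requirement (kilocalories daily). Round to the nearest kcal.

2747 kilocalories daily

Mifflin-St Jeor (male): BMR = 10(89) + 6.25(176) − 5(66) + 5 = 890 + 1100 − 330 + 5 = 1665 kcal/day.
TEE = BMR × activity factor = 1665 × 1.65 = 2747.25 kcal/day.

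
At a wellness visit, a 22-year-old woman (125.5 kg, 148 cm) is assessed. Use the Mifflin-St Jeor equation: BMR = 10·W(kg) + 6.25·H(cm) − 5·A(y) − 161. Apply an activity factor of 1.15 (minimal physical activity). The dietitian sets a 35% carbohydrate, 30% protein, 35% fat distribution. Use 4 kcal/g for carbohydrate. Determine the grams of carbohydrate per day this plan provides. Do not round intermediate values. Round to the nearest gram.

192 g/day

Mifflin-St Jeor (female): BMR = 10(125.5) + 6.25(148) − 5(22) − 161 = 1255 + 925 − 110 − 161 = 1909 kcal/day.
TEE = 1909 × 1.15 = 2195.35 kcal/day.
Carbohydrate energy = 35% × 2195.35 = 768.3725 kcal.
Carbohydrate = 768.3725 ÷ 4 kcal/g = 192.0931 g.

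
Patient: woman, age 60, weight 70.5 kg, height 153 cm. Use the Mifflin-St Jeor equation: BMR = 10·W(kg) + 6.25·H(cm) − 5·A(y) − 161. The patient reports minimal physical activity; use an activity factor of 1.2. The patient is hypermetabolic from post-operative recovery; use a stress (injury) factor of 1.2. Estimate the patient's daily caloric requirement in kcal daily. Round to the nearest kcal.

1728 kcal daily

Mifflin-St Jeor (female): BMR = 10(70.5) + 6.25(153) − 5(60) − 161 = 705 + 956.25 − 300 − 161 = 1200.25 kcal/day.
TEE = BMR × activity factor = 1200.25 × 1.2 = 1440.3 kcal/day.
Apply stress factor: 1440.3 × 1.2 = 1728.36 kcal/day.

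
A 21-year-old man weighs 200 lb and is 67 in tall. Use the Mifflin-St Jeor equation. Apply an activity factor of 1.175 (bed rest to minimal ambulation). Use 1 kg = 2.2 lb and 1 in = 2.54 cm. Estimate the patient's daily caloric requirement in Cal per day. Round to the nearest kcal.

Convert to metric: weight = 200 ÷ 2.2 = 90.9091 kg; height = 67 × 2.54 = 170.18 cm.
Mifflin-St Jeor (male): BMR = 10(90.9091) + 6.25(170.18) − 5(21) + 5 = 909.0909 + 1063.625 − 105 + 5 = 1872.7159 kcal/day.
TEE = BMR × activity factor = 1872.7159 × 1.175 = 2200.4412 kcal/day.

2200 Cal per day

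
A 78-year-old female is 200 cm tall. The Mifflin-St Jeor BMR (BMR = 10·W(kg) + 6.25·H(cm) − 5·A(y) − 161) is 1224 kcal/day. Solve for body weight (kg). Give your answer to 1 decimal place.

52.5 kg

1224 = 10·W + 6.25(200) − 5(78) − 161
10·W = 1224 − 699 = 525, so W = 52.5 kg.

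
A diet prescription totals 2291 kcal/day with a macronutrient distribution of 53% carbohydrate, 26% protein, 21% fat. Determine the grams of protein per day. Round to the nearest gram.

Protein energy = 26% × 2291 = 595.66 kcal.
At 4 kcal/g: 595.66 ÷ 4 = 148.915 g.

149 g/day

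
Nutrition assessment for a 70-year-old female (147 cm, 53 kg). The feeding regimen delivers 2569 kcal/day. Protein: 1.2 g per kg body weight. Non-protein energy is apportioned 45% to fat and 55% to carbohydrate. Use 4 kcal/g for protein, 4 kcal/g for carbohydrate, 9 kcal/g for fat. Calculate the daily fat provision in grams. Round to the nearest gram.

Protein = 1.2 × 53 = 63.6 g → 63.6 × 4 = 254.4 kcal.
Non-protein calories = 2569 − 254.4 = 2314.6 kcal.
Fat: 45% × 2314.6 = 1041.57 kcal; carbohydrate: 1273.03 kcal.
Fat: 1041.57 kcal ÷ 9 kcal/g = 115.73 g.

116 g/day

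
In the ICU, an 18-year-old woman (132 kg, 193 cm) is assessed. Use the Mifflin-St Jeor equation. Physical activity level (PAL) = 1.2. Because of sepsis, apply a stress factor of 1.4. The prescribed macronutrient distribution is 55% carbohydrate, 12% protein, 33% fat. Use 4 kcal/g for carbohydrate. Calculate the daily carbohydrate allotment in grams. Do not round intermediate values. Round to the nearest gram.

Mifflin-St Jeor (female): BMR = 10(132) + 6.25(193) − 5(18) − 161 = 1320 + 1206.25 − 90 − 161 = 2275.25 kcal/day.
TEE = 2275.25 × 1.2 = 2730.3 kcal/day.
With stress factor 1.4: 2730.3 × 1.4 = 3822.42 kcal/day.
Carbohydrate energy = 55% × 3822.42 = 2102.331 kcal.
Carbohydrate = 2102.331 ÷ 4 kcal/g = 525.5828 g.

526 g/day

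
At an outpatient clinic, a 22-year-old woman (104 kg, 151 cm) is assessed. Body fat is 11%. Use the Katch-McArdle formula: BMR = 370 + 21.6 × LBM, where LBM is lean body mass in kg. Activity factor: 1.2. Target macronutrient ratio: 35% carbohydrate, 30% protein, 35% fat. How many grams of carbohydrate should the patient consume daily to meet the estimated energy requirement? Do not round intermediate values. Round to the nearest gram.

249 g/day

LBM = 104 × (1 − 0.11) = 92.56 kg. Katch-McArdle: BMR = 370 + 21.6 × 92.56 = 2369.296 kcal/day.
TEE = 2369.296 × 1.2 = 2843.1552 kcal/day.
Carbohydrate energy = 35% × 2843.1552 = 995.1043 kcal.
Carbohydrate = 995.1043 ÷ 4 kcal/g = 248.7761 g.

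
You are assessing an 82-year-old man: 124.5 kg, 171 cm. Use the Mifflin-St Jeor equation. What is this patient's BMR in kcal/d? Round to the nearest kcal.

1909 kcal/d

Mifflin-St Jeor (male): BMR = 10(124.5) + 6.25(171) − 5(82) + 5 = 1245 + 1068.75 − 410 + 5 = 1908.75 kcal/day.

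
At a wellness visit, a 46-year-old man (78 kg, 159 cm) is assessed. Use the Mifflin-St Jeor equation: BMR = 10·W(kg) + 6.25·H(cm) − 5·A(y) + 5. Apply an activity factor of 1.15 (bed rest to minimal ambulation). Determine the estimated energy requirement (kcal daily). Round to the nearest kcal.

Mifflin-St Jeor (male): BMR = 10(78) + 6.25(159) − 5(46) + 5 = 780 + 993.75 − 230 + 5 = 1548.75 kcal/day.
TEE = BMR × activity factor = 1548.75 × 1.15 = 1781.0625 kcal/day.

1781 kcal daily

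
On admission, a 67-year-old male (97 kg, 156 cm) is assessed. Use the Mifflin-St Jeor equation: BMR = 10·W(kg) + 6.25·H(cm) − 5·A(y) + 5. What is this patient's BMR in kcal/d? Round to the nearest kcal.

Mifflin-St Jeor (male): BMR = 10(97) + 6.25(156) − 5(67) + 5 = 970 + 975 − 335 + 5 = 1615 kcal/day.

1615 kcal/d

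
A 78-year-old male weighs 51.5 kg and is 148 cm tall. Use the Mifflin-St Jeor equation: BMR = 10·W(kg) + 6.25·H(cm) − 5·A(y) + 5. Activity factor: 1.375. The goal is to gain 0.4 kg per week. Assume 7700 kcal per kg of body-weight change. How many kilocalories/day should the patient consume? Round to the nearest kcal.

Mifflin-St Jeor (male): BMR = 10(51.5) + 6.25(148) − 5(78) + 5 = 515 + 925 − 390 + 5 = 1055 kcal/day.
TEE = 1055 × 1.375 = 1450.625 kcal/day.
Required daily surplus = 0.4 × 7700 ÷ 7 = 440 kcal/day.
Target intake = 1450.625 + 440 = 1890.625 kcal/day.

1891 kilocalories/day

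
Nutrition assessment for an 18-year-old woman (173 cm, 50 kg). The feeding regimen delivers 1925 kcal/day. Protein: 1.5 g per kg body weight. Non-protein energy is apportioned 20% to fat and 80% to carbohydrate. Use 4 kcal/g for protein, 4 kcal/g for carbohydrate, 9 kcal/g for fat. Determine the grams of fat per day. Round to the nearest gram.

Protein = 1.5 × 50 = 75 g → 75 × 4 = 300 kcal.
Non-protein calories = 1925 − 300 = 1625 kcal.
Fat: 20% × 1625 = 325 kcal; carbohydrate: 1300 kcal.
Fat: 325 kcal ÷ 9 kcal/g = 36.1111 g.

36 g/day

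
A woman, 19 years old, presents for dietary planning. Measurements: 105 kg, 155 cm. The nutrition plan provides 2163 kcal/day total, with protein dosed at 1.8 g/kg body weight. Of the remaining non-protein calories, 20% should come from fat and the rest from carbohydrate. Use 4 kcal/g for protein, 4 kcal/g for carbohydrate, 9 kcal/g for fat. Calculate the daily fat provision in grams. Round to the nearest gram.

31 g/day

Protein = 1.8 × 105 = 189 g → 189 × 4 = 756 kcal.
Non-protein calories = 2163 − 756 = 1407 kcal.
Fat: 20% × 1407 = 281.4 kcal; carbohydrate: 1125.6 kcal.
Fat: 281.4 kcal ÷ 9 kcal/g = 31.2667 g.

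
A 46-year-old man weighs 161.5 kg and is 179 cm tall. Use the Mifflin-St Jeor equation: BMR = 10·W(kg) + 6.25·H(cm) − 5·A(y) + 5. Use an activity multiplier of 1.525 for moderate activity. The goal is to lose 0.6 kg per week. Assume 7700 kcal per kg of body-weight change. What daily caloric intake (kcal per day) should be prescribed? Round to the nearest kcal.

Mifflin-St Jeor (male): BMR = 10(161.5) + 6.25(179) − 5(46) + 5 = 1615 + 1118.75 − 230 + 5 = 2508.75 kcal/day.
TEE = 2508.75 × 1.525 = 3825.8438 kcal/day.
Required daily deficit = 0.6 × 7700 ÷ 7 = 660 kcal/day.
Target intake = 3825.8438 − 660 = 3165.8438 kcal/day.

3166 kcal per day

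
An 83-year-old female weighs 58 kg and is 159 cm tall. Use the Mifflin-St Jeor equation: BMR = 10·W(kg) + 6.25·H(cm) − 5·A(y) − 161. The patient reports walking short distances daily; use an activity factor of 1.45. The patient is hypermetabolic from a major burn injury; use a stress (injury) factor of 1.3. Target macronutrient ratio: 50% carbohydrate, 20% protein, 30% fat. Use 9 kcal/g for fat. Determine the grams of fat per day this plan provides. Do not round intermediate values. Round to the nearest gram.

63 g/day

Mifflin-St Jeor (female): BMR = 10(58) + 6.25(159) − 5(83) − 161 = 580 + 993.75 − 415 − 161 = 997.75 kcal/day.
TEE = 997.75 × 1.45 = 1446.7375 kcal/day.
With stress factor 1.3: 1446.7375 × 1.3 = 1880.7588 kcal/day.
Fat energy = 30% × 1880.7588 = 564.2276 kcal.
Fat = 564.2276 ÷ 9 kcal/g = 62.692 g.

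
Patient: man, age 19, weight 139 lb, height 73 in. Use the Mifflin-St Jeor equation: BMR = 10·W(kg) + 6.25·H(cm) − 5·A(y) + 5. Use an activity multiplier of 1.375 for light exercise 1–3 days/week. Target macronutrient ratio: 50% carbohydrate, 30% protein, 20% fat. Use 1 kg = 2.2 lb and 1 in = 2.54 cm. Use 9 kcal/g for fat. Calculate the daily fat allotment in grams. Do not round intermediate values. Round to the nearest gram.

Convert to metric: weight = 139 ÷ 2.2 = 63.1818 kg; height = 73 × 2.54 = 185.42 cm.
Mifflin-St Jeor (male): BMR = 10(63.1818) + 6.25(185.42) − 5(19) + 5 = 631.8182 + 1158.875 − 95 + 5 = 1700.6932 kcal/day.
TEE = 1700.6932 × 1.375 = 2338.4531 kcal/day.
Fat energy = 20% × 2338.4531 = 467.6906 kcal.
Fat = 467.6906 ÷ 9 kcal/g = 51.9656 g.

52 g/day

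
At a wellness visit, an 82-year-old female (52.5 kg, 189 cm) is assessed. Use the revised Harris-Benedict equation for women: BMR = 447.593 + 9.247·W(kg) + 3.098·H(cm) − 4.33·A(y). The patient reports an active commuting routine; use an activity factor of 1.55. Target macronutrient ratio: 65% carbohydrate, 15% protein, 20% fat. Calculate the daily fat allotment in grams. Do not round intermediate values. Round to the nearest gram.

40 g/day

Harris-Benedict: BMR = 447.593 + 9.247(52.5) + 3.098(189) − 4.33(82) = 1163.5225 kcal/day.
TEE = 1163.5225 × 1.55 = 1803.4599 kcal/day.
Fat energy = 20% × 1803.4599 = 360.692 kcal.
Fat = 360.692 ÷ 9 kcal/g = 40.0769 g.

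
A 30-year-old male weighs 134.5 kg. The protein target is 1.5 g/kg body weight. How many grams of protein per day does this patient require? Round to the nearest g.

202 g/day

Protein = 1.5 g/kg × 134.5 kg = 201.75 g/day.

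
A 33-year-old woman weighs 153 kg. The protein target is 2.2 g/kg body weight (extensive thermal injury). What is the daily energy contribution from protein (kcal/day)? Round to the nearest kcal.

Protein = 2.2 g/kg × 153 kg = 336.6 g/day.
Protein energy = 336.6 g × 4 kcal/g = 1346.4 kcal/day.

1346 kcal/day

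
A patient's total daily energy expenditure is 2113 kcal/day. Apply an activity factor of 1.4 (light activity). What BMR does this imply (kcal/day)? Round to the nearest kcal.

BMR = TEE ÷ activity factor = 2113 ÷ 1.4 = 1509.2857 kcal/day.

1509 kcal/day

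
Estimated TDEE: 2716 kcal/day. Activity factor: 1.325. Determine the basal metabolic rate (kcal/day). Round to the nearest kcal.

BMR = TEE ÷ activity factor = 2716 ÷ 1.325 = 2049.8113 kcal/day.

2050 kcal/day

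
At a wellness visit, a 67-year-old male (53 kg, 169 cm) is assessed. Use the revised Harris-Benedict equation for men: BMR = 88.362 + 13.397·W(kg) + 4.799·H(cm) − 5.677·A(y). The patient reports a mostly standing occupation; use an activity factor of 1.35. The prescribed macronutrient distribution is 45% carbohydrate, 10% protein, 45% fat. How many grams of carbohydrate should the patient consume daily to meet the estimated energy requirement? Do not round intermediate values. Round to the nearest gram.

Harris-Benedict: BMR = 88.362 + 13.397(53) + 4.799(169) − 5.677(67) = 1229.075 kcal/day.
TEE = 1229.075 × 1.35 = 1659.2513 kcal/day.
Carbohydrate energy = 45% × 1659.2513 = 746.6631 kcal.
Carbohydrate = 746.6631 ÷ 4 kcal/g = 186.6658 g.

187 g/day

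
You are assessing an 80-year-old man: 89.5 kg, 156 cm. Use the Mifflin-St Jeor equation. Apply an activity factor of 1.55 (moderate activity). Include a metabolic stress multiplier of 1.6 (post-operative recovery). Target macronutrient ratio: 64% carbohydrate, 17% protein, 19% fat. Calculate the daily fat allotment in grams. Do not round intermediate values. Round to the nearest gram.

Mifflin-St Jeor (male): BMR = 10(89.5) + 6.25(156) − 5(80) + 5 = 895 + 975 − 400 + 5 = 1475 kcal/day.
TEE = 1475 × 1.55 = 2286.25 kcal/day.
With stress factor 1.6: 2286.25 × 1.6 = 3658 kcal/day.
Fat energy = 19% × 3658 = 695.02 kcal.
Fat = 695.02 ÷ 9 kcal/g = 77.2244 g.

77 g/day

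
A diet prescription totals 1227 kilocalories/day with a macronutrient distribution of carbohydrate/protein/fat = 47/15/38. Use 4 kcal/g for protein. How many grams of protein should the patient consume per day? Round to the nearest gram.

46 g/day

Protein energy = 15% × 1227 = 184.05 kcal.
At 4 kcal/g: 184.05 ÷ 4 = 46.0125 g.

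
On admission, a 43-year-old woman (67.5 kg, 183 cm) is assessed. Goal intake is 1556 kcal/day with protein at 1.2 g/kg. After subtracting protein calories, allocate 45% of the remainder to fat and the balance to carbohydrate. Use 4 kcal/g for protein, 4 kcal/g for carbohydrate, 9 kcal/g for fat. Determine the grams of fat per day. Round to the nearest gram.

Protein = 1.2 × 67.5 = 81 g → 81 × 4 = 324 kcal.
Non-protein calories = 1556 − 324 = 1232 kcal.
Fat: 45% × 1232 = 554.4 kcal; carbohydrate: 677.6 kcal.
Fat: 554.4 kcal ÷ 9 kcal/g = 61.6 g.

62 g/day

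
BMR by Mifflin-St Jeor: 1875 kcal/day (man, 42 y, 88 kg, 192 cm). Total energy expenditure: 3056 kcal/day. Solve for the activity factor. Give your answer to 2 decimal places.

Activity factor = TEE ÷ BMR = 3056 ÷ 1875 = 1.63.

1.63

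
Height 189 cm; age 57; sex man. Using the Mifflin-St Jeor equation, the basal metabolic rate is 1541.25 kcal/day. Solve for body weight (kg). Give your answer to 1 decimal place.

1541.25 = 10·W + 6.25(189) − 5(57) + 5
10·W = 1541.25 − 901.25 = 640, so W = 64 kg.

64.0 kg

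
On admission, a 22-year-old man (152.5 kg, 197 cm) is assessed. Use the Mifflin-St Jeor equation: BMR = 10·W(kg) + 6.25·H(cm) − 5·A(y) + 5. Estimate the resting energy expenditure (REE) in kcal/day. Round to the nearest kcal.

Mifflin-St Jeor (male): BMR = 10(152.5) + 6.25(197) − 5(22) + 5 = 1525 + 1231.25 − 110 + 5 = 2651.25 kcal/day.

2651 kcal/day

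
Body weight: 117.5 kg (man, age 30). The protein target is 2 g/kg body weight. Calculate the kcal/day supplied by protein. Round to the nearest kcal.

940 kcal/day

Protein = 2 g/kg × 117.5 kg = 235 g/day.
Protein energy = 235 g × 4 kcal/g = 940 kcal/day.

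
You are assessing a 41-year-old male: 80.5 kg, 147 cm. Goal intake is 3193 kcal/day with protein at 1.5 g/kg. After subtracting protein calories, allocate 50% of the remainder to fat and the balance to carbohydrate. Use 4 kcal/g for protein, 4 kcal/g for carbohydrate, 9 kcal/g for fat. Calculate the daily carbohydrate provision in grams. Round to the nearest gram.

Protein = 1.5 × 80.5 = 120.75 g → 120.75 × 4 = 483 kcal.
Non-protein calories = 3193 − 483 = 2710 kcal.
Fat: 50% × 2710 = 1355 kcal; carbohydrate: 1355 kcal.
Carbohydrate: 1355 kcal ÷ 4 kcal/g = 338.75 g.

339 g/day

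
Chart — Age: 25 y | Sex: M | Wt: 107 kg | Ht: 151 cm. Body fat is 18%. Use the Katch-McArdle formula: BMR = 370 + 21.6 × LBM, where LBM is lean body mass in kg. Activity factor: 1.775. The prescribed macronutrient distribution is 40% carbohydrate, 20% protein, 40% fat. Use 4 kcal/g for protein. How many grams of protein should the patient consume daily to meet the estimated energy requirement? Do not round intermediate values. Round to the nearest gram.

201 g/day

LBM = 107 × (1 − 0.18) = 87.74 kg. Katch-McArdle: BMR = 370 + 21.6 × 87.74 = 2265.184 kcal/day.
TEE = 2265.184 × 1.775 = 4020.7016 kcal/day.
Protein energy = 20% × 4020.7016 = 804.1403 kcal.
Protein = 804.1403 ÷ 4 kcal/g = 201.0351 g.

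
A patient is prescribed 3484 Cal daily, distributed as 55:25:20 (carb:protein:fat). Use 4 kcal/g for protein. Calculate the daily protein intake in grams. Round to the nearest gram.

218 g/day

Protein energy = 25% × 3484 = 871 kcal.
At 4 kcal/g: 871 ÷ 4 = 217.75 g.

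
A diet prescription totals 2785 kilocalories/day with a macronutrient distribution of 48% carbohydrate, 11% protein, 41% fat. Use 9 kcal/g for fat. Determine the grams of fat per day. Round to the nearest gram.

Fat energy = 41% × 2785 = 1141.85 kcal.
At 9 kcal/g: 1141.85 ÷ 9 = 126.8722 g.

127 g/day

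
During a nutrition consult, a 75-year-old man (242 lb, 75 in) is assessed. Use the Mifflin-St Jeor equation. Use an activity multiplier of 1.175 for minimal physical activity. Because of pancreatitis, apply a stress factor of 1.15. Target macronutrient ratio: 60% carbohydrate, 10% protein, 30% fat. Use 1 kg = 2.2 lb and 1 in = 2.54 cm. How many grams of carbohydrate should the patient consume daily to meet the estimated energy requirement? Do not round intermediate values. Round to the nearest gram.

389 g/day

Convert to metric: weight = 242 ÷ 2.2 = 110 kg; height = 75 × 2.54 = 190.5 cm.
Mifflin-St Jeor (male): BMR = 10(110) + 6.25(190.5) − 5(75) + 5 = 1100 + 1190.625 − 375 + 5 = 1920.625 kcal/day.
TEE = 1920.625 × 1.175 = 2256.7344 kcal/day.
With stress factor 1.15: 2256.7344 × 1.15 = 2595.2445 kcal/day.
Carbohydrate energy = 60% × 2595.2445 = 1557.1467 kcal.
Carbohydrate = 1557.1467 ÷ 4 kcal/g = 389.2867 g.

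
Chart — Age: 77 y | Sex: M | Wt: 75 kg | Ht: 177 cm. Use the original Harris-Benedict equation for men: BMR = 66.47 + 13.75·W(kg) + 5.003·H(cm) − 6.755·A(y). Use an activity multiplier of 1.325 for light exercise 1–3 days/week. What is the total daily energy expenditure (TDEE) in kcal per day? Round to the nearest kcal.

1939 kcal per day

Harris-Benedict: BMR = 66.47 + 13.75(75) + 5.003(177) − 6.755(77) = 1463.116 kcal/day.
TEE = BMR × activity factor = 1463.116 × 1.325 = 1938.6287 kcal/day.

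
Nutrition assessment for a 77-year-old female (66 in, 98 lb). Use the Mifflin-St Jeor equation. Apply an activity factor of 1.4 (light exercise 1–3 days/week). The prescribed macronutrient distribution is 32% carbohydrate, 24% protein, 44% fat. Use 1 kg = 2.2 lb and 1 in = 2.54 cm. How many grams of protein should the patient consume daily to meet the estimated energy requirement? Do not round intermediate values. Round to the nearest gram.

80 g/day

Convert to metric: weight = 98 ÷ 2.2 = 44.5455 kg; height = 66 × 2.54 = 167.64 cm.
Mifflin-St Jeor (female): BMR = 10(44.5455) + 6.25(167.64) − 5(77) − 161 = 445.4545 + 1047.75 − 385 − 161 = 947.2045 kcal/day.
TEE = 947.2045 × 1.4 = 1326.0864 kcal/day.
Protein energy = 24% × 1326.0864 = 318.2607 kcal.
Protein = 318.2607 ÷ 4 kcal/g = 79.5652 g.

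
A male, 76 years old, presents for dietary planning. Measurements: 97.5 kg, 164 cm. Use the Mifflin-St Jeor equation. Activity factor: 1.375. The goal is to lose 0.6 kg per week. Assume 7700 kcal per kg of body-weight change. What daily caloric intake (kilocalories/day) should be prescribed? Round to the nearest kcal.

1574 kilocalories/day

Mifflin-St Jeor (male): BMR = 10(97.5) + 6.25(164) − 5(76) + 5 = 975 + 1025 − 380 + 5 = 1625 kcal/day.
TEE = 1625 × 1.375 = 2234.375 kcal/day.
Required daily deficit = 0.6 × 7700 ÷ 7 = 660 kcal/day.
Target intake = 2234.375 − 660 = 1574.375 kcal/day.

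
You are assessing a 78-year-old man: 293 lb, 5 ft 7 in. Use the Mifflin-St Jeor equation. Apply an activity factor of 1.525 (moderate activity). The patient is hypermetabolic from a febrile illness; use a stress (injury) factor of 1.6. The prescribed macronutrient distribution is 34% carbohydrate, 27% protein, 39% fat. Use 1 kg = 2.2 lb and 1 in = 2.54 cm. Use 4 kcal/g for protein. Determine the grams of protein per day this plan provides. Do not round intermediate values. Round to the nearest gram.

Convert to metric: weight = 293 ÷ 2.2 = 133.1818 kg; height = (5×12 + 7) × 2.54 = 67 × 2.54 = 170.18 cm.
Mifflin-St Jeor (male): BMR = 10(133.1818) + 6.25(170.18) − 5(78) + 5 = 1331.8182 + 1063.625 − 390 + 5 = 2010.4432 kcal/day.
TEE = 2010.4432 × 1.525 = 3065.9259 kcal/day.
With stress factor 1.6: 3065.9259 × 1.6 = 4905.4814 kcal/day.
Protein energy = 27% × 4905.4814 = 1324.48 kcal.
Protein = 1324.48 ÷ 4 kcal/g = 331.12 g.

331 g/day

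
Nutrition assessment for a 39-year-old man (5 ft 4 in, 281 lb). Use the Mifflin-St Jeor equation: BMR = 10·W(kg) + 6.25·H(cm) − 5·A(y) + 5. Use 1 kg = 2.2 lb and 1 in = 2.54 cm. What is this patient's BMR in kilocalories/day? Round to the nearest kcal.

Convert to metric: weight = 281 ÷ 2.2 = 127.7273 kg; height = (5×12 + 4) × 2.54 = 64 × 2.54 = 162.56 cm.
Mifflin-St Jeor (male): BMR = 10(127.7273) + 6.25(162.56) − 5(39) + 5 = 1277.2727 + 1016 − 195 + 5 = 2103.2727 kcal/day.

2103 kilocalories/day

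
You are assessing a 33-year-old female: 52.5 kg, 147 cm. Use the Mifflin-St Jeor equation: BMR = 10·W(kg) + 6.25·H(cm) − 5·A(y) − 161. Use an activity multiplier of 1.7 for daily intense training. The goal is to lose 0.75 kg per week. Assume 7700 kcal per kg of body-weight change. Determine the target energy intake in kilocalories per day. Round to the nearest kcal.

1075 kilocalories per day

Mifflin-St Jeor (female): BMR = 10(52.5) + 6.25(147) − 5(33) − 161 = 525 + 918.75 − 165 − 161 = 1117.75 kcal/day.
TEE = 1117.75 × 1.7 = 1900.175 kcal/day.
Required daily deficit = 0.75 × 7700 ÷ 7 = 825 kcal/day.
Target intake = 1900.175 − 825 = 1075.175 kcal/day.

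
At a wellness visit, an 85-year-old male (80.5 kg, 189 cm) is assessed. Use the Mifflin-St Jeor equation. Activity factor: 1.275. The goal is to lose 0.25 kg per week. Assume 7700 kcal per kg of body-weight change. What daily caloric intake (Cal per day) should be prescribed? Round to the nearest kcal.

Mifflin-St Jeor (male): BMR = 10(80.5) + 6.25(189) − 5(85) + 5 = 805 + 1181.25 − 425 + 5 = 1566.25 kcal/day.
TEE = 1566.25 × 1.275 = 1996.9688 kcal/day.
Required daily deficit = 0.25 × 7700 ÷ 7 = 275 kcal/day.
Target intake = 1996.9688 − 275 = 1721.9688 kcal/day.

1722 Cal per day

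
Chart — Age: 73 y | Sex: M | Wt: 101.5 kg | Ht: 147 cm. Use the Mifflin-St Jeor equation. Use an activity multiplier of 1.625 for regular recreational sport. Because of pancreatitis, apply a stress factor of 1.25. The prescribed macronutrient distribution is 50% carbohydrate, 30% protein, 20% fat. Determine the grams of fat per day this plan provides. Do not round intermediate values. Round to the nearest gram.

Mifflin-St Jeor (male): BMR = 10(101.5) + 6.25(147) − 5(73) + 5 = 1015 + 918.75 − 365 + 5 = 1573.75 kcal/day.
TEE = 1573.75 × 1.625 = 2557.3438 kcal/day.
With stress factor 1.25: 2557.3438 × 1.25 = 3196.6797 kcal/day.
Fat energy = 20% × 3196.6797 = 639.3359 kcal.
Fat = 639.3359 ÷ 9 kcal/g = 71.0373 g.

71 g/day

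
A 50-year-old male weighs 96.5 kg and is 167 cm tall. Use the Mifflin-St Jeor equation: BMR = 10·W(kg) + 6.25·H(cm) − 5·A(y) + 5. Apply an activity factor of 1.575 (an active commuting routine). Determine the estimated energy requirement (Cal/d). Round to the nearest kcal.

2778 Cal/d

Mifflin-St Jeor (male): BMR = 10(96.5) + 6.25(167) − 5(50) + 5 = 965 + 1043.75 − 250 + 5 = 1763.75 kcal/day.
TEE = BMR × activity factor = 1763.75 × 1.575 = 2777.9063 kcal/day.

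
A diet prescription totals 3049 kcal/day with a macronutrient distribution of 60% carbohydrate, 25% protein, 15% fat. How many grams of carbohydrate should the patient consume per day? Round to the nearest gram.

457 g/day

Carbohydrate energy = 60% × 3049 = 1829.4 kcal.
At 4 kcal/g: 1829.4 ÷ 4 = 457.35 g.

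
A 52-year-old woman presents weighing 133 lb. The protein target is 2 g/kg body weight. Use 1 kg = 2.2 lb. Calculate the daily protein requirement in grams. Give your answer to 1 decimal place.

120.9 g/day

Weight in kg = 133 ÷ 2.2 = 60.4545 kg.
Protein = 2 g/kg × 60.4545 kg = 120.9091 g/day.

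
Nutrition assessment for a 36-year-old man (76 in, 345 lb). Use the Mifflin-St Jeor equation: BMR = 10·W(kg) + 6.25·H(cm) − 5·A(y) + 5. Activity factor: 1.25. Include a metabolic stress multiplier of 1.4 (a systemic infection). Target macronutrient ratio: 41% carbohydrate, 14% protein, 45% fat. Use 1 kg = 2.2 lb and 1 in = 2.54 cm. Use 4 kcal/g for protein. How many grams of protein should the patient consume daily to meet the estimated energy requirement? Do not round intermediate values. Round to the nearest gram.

159 g/day

Convert to metric: weight = 345 ÷ 2.2 = 156.8182 kg; height = 76 × 2.54 = 193.04 cm.
Mifflin-St Jeor (male): BMR = 10(156.8182) + 6.25(193.04) − 5(36) + 5 = 1568.1818 + 1206.5 − 180 + 5 = 2599.6818 kcal/day.
TEE = 2599.6818 × 1.25 = 3249.6023 kcal/day.
With stress factor 1.4: 3249.6023 × 1.4 = 4549.4432 kcal/day.
Protein energy = 14% × 4549.4432 = 636.922 kcal.
Protein = 636.922 ÷ 4 kcal/g = 159.2305 g.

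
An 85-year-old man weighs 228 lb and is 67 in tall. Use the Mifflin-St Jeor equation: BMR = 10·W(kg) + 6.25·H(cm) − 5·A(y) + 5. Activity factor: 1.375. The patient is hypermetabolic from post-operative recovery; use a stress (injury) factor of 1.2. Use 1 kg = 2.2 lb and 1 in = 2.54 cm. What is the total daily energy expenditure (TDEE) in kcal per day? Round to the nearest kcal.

Convert to metric: weight = 228 ÷ 2.2 = 103.6364 kg; height = 67 × 2.54 = 170.18 cm.
Mifflin-St Jeor (male): BMR = 10(103.6364) + 6.25(170.18) − 5(85) + 5 = 1036.3636 + 1063.625 − 425 + 5 = 1679.9886 kcal/day.
TEE = BMR × activity factor = 1679.9886 × 1.375 = 2309.9844 kcal/day.
Apply stress factor: 2309.9844 × 1.2 = 2771.9813 kcal/day.

2772 kcal per day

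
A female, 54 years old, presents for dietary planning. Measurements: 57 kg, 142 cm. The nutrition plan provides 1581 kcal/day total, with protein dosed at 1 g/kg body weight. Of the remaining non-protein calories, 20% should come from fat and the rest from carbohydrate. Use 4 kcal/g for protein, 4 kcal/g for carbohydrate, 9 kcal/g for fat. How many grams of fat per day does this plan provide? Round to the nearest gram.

30 g/day

Protein = 1 × 57 = 57 g → 57 × 4 = 228 kcal.
Non-protein calories = 1581 − 228 = 1353 kcal.
Fat: 20% × 1353 = 270.6 kcal; carbohydrate: 1082.4 kcal.
Fat: 270.6 kcal ÷ 9 kcal/g = 30.0667 g.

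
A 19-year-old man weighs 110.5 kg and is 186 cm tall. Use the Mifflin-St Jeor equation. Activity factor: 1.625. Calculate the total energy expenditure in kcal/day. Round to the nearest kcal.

3538 kcal/day

Mifflin-St Jeor (male): BMR = 10(110.5) + 6.25(186) − 5(19) + 5 = 1105 + 1162.5 − 95 + 5 = 2177.5 kcal/day.
TEE = BMR × activity factor = 2177.5 × 1.625 = 3538.4375 kcal/day.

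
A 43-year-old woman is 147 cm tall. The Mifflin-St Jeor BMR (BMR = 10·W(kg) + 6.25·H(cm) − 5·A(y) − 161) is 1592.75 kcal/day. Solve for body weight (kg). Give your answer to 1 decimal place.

1592.75 = 10·W + 6.25(147) − 5(43) − 161
10·W = 1592.75 − 542.75 = 1050, so W = 105 kg.

105.0 kg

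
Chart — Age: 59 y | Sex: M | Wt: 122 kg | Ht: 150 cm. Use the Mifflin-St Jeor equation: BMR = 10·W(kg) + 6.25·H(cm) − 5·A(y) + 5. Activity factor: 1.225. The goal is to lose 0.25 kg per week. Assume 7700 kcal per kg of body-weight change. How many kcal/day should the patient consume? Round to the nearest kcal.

2013 kcal/day

Mifflin-St Jeor (male): BMR = 10(122) + 6.25(150) − 5(59) + 5 = 1220 + 937.5 − 295 + 5 = 1867.5 kcal/day.
TEE = 1867.5 × 1.225 = 2287.6875 kcal/day.
Required daily deficit = 0.25 × 7700 ÷ 7 = 275 kcal/day.
Target intake = 2287.6875 − 275 = 2012.6875 kcal/day.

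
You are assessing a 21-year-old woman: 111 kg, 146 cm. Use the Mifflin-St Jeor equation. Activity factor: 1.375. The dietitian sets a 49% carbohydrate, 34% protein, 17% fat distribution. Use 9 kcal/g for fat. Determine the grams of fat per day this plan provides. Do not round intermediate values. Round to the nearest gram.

46 g/day

Mifflin-St Jeor (female): BMR = 10(111) + 6.25(146) − 5(21) − 161 = 1110 + 912.5 − 105 − 161 = 1756.5 kcal/day.
TEE = 1756.5 × 1.375 = 2415.1875 kcal/day.
Fat energy = 17% × 2415.1875 = 410.5819 kcal.
Fat = 410.5819 ÷ 9 kcal/g = 45.6202 g.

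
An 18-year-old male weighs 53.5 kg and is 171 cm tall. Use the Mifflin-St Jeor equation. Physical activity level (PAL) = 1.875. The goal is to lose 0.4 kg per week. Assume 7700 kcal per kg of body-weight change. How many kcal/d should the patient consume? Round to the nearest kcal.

Mifflin-St Jeor (male): BMR = 10(53.5) + 6.25(171) − 5(18) + 5 = 535 + 1068.75 − 90 + 5 = 1518.75 kcal/day.
TEE = 1518.75 × 1.875 = 2847.6563 kcal/day.
Required daily deficit = 0.4 × 7700 ÷ 7 = 440 kcal/day.
Target intake = 2847.6563 − 440 = 2407.6563 kcal/day.

2408 kcal/d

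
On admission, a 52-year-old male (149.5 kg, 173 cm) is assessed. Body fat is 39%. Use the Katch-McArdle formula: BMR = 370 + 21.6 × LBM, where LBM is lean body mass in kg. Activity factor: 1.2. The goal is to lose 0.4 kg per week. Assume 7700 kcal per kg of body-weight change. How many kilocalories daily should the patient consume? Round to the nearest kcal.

LBM = 149.5 × (1 − 0.39) = 91.195 kg. Katch-McArdle: BMR = 370 + 21.6 × 91.195 = 2339.812 kcal/day.
TEE = 2339.812 × 1.2 = 2807.7744 kcal/day.
Required daily deficit = 0.4 × 7700 ÷ 7 = 440 kcal/day.
Target intake = 2807.7744 − 440 = 2367.7744 kcal/day.

2368 kilocalories daily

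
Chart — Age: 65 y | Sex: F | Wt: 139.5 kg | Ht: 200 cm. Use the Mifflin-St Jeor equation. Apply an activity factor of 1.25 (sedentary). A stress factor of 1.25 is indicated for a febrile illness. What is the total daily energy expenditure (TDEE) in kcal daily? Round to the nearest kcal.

Mifflin-St Jeor (female): BMR = 10(139.5) + 6.25(200) − 5(65) − 161 = 1395 + 1250 − 325 − 161 = 2159 kcal/day.
TEE = BMR × activity factor = 2159 × 1.25 = 2698.75 kcal/day.
Apply stress factor: 2698.75 × 1.25 = 3373.4375 kcal/day.

3373 kcal daily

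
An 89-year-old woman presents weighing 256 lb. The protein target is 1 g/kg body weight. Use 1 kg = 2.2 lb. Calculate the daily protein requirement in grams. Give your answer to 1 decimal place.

116.4 g/day

Weight in kg = 256 ÷ 2.2 = 116.3636 kg.
Protein = 1 g/kg × 116.3636 kg = 116.3636 g/day.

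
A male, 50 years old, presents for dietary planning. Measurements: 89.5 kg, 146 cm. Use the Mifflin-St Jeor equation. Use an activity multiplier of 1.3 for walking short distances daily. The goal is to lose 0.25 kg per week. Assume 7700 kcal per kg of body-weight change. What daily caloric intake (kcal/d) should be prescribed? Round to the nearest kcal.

1756 kcal/d

Mifflin-St Jeor (male): BMR = 10(89.5) + 6.25(146) − 5(50) + 5 = 895 + 912.5 − 250 + 5 = 1562.5 kcal/day.
TEE = 1562.5 × 1.3 = 2031.25 kcal/day.
Required daily deficit = 0.25 × 7700 ÷ 7 = 275 kcal/day.
Target intake = 2031.25 − 275 = 1756.25 kcal/day.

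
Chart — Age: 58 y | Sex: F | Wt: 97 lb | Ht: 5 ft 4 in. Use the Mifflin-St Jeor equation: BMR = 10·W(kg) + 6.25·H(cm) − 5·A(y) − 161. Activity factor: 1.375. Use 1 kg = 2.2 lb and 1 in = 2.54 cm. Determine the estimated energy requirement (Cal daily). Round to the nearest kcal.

1383 Cal daily

Convert to metric: weight = 97 ÷ 2.2 = 44.0909 kg; height = (5×12 + 4) × 2.54 = 64 × 2.54 = 162.56 cm.
Mifflin-St Jeor (female): BMR = 10(44.0909) + 6.25(162.56) − 5(58) − 161 = 440.9091 + 1016 − 290 − 161 = 1005.9091 kcal/day.
TEE = BMR × activity factor = 1005.9091 × 1.375 = 1383.125 kcal/day.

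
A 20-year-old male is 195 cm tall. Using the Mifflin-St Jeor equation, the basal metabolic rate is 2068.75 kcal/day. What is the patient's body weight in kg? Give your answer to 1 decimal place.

2068.75 = 10·W + 6.25(195) − 5(20) + 5
10·W = 2068.75 − 1123.75 = 945, so W = 94.5 kg.

94.5 kg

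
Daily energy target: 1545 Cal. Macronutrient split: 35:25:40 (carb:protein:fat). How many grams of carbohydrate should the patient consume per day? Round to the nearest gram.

Carbohydrate energy = 35% × 1545 = 540.75 kcal.
At 4 kcal/g: 540.75 ÷ 4 = 135.1875 g.

135 g/day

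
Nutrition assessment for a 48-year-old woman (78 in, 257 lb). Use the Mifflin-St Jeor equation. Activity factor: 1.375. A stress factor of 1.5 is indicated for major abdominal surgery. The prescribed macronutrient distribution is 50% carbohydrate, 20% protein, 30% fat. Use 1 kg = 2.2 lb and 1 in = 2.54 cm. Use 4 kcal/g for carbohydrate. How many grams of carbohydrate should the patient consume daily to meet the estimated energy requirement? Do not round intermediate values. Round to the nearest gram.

517 g/day

Convert to metric: weight = 257 ÷ 2.2 = 116.8182 kg; height = 78 × 2.54 = 198.12 cm.
Mifflin-St Jeor (female): BMR = 10(116.8182) + 6.25(198.12) − 5(48) − 161 = 1168.1818 + 1238.25 − 240 − 161 = 2005.4318 kcal/day.
TEE = 2005.4318 × 1.375 = 2757.4688 kcal/day.
With stress factor 1.5: 2757.4688 × 1.5 = 4136.2031 kcal/day.
Carbohydrate energy = 50% × 4136.2031 = 2068.1016 kcal.
Carbohydrate = 2068.1016 ÷ 4 kcal/g = 517.0254 g.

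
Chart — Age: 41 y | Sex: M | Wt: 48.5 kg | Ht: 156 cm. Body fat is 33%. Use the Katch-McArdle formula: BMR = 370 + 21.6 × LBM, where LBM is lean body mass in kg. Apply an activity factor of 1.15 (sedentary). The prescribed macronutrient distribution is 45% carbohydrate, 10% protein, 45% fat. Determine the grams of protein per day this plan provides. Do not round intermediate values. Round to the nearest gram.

LBM = 48.5 × (1 − 0.33) = 32.495 kg. Katch-McArdle: BMR = 370 + 21.6 × 32.495 = 1071.892 kcal/day.
TEE = 1071.892 × 1.15 = 1232.6758 kcal/day.
Protein energy = 10% × 1232.6758 = 123.2676 kcal.
Protein = 123.2676 ÷ 4 kcal/g = 30.8169 g.

31 g/day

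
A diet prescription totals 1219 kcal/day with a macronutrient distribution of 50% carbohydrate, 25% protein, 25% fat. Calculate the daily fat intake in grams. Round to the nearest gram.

Fat energy = 25% × 1219 = 304.75 kcal.
At 9 kcal/g: 304.75 ÷ 9 = 33.8611 g.

34 g/day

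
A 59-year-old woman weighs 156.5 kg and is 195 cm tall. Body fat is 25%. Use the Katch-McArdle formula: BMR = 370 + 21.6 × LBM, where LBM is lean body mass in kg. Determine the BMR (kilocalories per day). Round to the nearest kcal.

LBM = 156.5 × (1 − 0.25) = 117.375 kg. Katch-McArdle: BMR = 370 + 21.6 × 117.375 = 2905.3 kcal/day.

2905 kilocalories per day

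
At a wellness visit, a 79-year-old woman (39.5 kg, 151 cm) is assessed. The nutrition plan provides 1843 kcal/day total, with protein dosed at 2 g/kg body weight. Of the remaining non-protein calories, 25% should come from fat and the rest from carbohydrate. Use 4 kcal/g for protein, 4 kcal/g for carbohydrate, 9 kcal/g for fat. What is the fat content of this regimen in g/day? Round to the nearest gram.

Protein = 2 × 39.5 = 79 g → 79 × 4 = 316 kcal.
Non-protein calories = 1843 − 316 = 1527 kcal.
Fat: 25% × 1527 = 381.75 kcal; carbohydrate: 1145.25 kcal.
Fat: 381.75 kcal ÷ 9 kcal/g = 42.4167 g.

42 g/day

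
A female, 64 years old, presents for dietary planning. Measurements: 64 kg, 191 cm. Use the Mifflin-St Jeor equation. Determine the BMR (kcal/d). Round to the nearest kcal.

1353 kcal/d

Mifflin-St Jeor (female): BMR = 10(64) + 6.25(191) − 5(64) − 161 = 640 + 1193.75 − 320 − 161 = 1352.75 kcal/day.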